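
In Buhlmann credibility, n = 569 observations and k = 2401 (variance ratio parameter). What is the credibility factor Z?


Z = n / (n + k)
= 569 / (569 + 2401)
= 569 / 2970
= 0.1916


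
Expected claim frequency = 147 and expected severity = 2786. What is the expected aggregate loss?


E[S] = E[N] * E[X]
= 147 * 2786
= 409542


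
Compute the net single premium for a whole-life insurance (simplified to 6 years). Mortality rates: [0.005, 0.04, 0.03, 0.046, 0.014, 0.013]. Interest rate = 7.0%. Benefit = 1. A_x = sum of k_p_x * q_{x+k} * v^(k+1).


v = 0.934579
Year 0: k_p_x=1.0, q=0.005, term=0.004673
Year 1: k_p_x=0.995, q=0.04, term=0.034763
Year 2: k_p_x=0.9552, q=0.03, term=0.023392
Year 3: k_p_x=0.926544, q=0.046, term=0.032515
Year 4: k_p_x=0.883923, q=0.014, term=0.008823
Year 5: k_p_x=0.871548, q=0.013, term=0.00755
A_x = 0.1117


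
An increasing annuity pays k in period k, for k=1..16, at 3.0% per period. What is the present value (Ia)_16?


(Ia)_n = sum_{k=1}^{n} k * v^k, v = 1/(1+i)
v = 0.970874
Sum computed term by term:
(Ia)_16 = 98.9088


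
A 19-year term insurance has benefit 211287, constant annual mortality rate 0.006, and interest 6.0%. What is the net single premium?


NSP = benefit * sum_{k=0}^{n-1} k_p_x * q * v^(k+1)
With constant q=0.006, v=0.943396
Sum = 0.064109
NSP = 211287 * 0.064109
= 13545.3864


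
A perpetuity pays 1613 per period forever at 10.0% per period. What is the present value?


PV = PMT / i
= 1613 / 0.1
= 16130.0


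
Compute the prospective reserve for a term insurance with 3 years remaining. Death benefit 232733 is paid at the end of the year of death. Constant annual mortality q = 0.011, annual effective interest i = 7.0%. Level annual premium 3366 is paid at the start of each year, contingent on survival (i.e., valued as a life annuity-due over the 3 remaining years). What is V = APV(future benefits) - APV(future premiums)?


v = 1/(1+i) = 0.934579
APV(future benefits) per unit = sum_{k=0}^{2} k_p_x * q * v^(k+1) = 0.028565
APV(future benefits) = 232733 * 0.028565 = 6648.0956
Life annuity-due factor ä_{x:3} = sum_{k=0}^{2} k_p_x * v^k = 2.778628
APV(future premiums) = 3366 * 2.778628 = 9352.8613
V = 6648.0956 - 9352.8613
= -2704.7657


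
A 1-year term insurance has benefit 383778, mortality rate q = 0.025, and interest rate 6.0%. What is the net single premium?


NSP = benefit * q * v
v = 1/(1+i) = 0.943396
NSP = 383778 * 0.025 * 0.943396
= 9051.3679


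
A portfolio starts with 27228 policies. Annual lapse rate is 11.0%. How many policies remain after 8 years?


remaining = initial * (1 - lapse)^years
= 27228 * (1 - 0.11)^8
= 27228 * 0.393659
= 10718.544


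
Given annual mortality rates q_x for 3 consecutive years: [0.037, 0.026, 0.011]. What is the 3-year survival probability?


p_k = 1 - q_k for each year
Survival = product of (1 - q_k)
= 0.963 * 0.974 * 0.989
= 0.9276


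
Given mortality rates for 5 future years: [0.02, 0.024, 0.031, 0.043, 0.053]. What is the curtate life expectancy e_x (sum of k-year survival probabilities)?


e_x = sum_{k=1}^{n} k_p_x
k_p_x values:
  1_p_x = 0.98
  2_p_x = 0.95648
  3_p_x = 0.926829
  4_p_x = 0.886975
  5_p_x = 0.839966
e_x = 4.5903


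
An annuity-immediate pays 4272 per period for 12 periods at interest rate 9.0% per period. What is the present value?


PV = PMT * (1 - (1+i)^(-n)) / i
= 4272 * (1 - (1+0.09)^(-12)) / 0.09
= 4272 * (1 - 0.355535) / 0.09
= 4272 * 7.160725
= 30590.6184


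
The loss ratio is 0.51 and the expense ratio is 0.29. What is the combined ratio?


Combined ratio = loss ratio + expense ratio
= 0.51 + 0.29
= 0.8


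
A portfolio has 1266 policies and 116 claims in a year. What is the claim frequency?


frequency = claims / policies
= 116 / 1266
= 0.0916


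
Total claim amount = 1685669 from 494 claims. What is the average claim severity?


severity = total / number
= 1685669 / 494
= 3412.2854


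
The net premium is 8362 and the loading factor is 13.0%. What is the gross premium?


Gross = net * (1 + loading)
= 8362 * (1 + 0.13)
= 8362 * 1.13
= 9449.06


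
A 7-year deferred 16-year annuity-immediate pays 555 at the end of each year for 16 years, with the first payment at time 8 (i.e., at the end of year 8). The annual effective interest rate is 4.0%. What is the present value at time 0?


PV at time 7 of the 16-year annuity-immediate:
a_n = 555 * (1-(1+0.04)^(-16))/0.04 = 6467.0241
Discount back 7 years to time 0:
PV = 6467.0241 * (1+0.04)^(-7)
= 6467.0241 * 0.759918
= 4914.4068


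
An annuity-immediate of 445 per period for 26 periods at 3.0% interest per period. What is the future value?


FV = PMT * ((1+i)^n - 1) / i
= 445 * ((1.03)^26 - 1) / 0.03
= 445 * (2.156591 - 1) / 0.03
= 17156.1038


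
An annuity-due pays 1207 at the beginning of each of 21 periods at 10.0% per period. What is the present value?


PV_due = PMT * (1-(1+i)^(-n))/i * (1+i)
PV_immediate = 10438.974
PV_due = 10438.974 * 1.1
= 11482.8714


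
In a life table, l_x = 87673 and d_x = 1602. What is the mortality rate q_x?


q_x = d_x / l_x
= 1602 / 87673
= 0.0183


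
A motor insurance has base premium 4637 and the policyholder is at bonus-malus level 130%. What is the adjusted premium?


adjusted = base * BM_level / 100
= 4637 * 130 / 100
= 4637 * 1.3
= 6028.1


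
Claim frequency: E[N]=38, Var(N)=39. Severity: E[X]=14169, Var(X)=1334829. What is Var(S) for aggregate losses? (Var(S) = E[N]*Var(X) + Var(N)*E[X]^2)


Var(S) = E[N]*Var(X) + Var(N)*E[X]^2
= 38*1334829 + 39*14169^2
= 50723502 + 7829661879
= 7.8804e+09


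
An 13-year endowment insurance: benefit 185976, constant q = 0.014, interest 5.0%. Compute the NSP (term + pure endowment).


Term component = 22720.6934
Pure endowment = 13_p_x * v^13 * benefit = 0.83253 * 0.530321 * 185976 = 82109.9729
NSP = 104830.6663


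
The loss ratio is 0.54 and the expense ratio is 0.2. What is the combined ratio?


Combined ratio = loss ratio + expense ratio
= 0.54 + 0.2
= 0.74


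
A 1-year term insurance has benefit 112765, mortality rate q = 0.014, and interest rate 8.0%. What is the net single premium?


NSP = benefit * q * v
v = 1/(1+i) = 0.925926
NSP = 112765 * 0.014 * 0.925926
= 1461.7685


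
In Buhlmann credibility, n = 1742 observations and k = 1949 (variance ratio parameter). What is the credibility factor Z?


Z = n / (n + k)
= 1742 / (1742 + 1949)
= 1742 / 3691
= 0.472


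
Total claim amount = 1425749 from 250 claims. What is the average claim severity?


severity = total / number
= 1425749 / 250
= 5702.996


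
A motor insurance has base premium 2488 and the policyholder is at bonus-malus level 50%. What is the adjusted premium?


adjusted = base * BM_level / 100
= 2488 * 50 / 100
= 2488 * 0.5
= 1244.0


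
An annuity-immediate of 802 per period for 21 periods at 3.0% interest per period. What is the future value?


FV = PMT * ((1+i)^n - 1) / i
= 802 * ((1.03)^21 - 1) / 0.03
= 802 * (1.860295 - 1) / 0.03
= 22998.5416


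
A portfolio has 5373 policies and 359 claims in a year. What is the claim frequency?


frequency = claims / policies
= 359 / 5373
= 0.0668


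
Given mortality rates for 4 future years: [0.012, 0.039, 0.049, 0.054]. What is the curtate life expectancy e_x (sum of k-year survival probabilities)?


e_x = sum_{k=1}^{n} k_p_x
k_p_x values:
  1_p_x = 0.988
  2_p_x = 0.949468
  3_p_x = 0.902944
  4_p_x = 0.854185
e_x = 3.6946


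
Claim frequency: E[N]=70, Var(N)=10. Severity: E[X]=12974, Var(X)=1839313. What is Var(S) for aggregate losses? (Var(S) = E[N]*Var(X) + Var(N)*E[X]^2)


Var(S) = E[N]*Var(X) + Var(N)*E[X]^2
= 70*1839313 + 10*12974^2
= 128751910 + 1683246760
= 1.8120e+09


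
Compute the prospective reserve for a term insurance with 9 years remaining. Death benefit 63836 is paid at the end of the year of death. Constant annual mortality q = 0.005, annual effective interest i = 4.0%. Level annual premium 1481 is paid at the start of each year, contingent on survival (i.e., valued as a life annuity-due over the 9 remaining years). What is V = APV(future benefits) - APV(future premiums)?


v = 1/(1+i) = 0.961538
APV(future benefits) per unit = sum_{k=0}^{8} k_p_x * q * v^(k+1) = 0.036489
APV(future benefits) = 63836 * 0.036489 = 2329.3378
Life annuity-due factor ä_{x:9} = sum_{k=0}^{8} k_p_x * v^k = 7.589797
APV(future premiums) = 1481 * 7.589797 = 11240.4888
V = 2329.3378 - 11240.4888
= -8911.151


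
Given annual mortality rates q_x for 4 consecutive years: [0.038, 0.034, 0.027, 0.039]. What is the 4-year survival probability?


p_k = 1 - q_k for each year
Survival = product of (1 - q_k)
= 0.962 * 0.966 * 0.973 * 0.961
= 0.8689


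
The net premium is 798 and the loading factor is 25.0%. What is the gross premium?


Gross = net * (1 + loading)
= 798 * (1 + 0.25)
= 798 * 1.25
= 997.5


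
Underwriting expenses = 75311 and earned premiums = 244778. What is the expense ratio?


Expense ratio = expenses / premiums
= 75311 / 244778
= 0.3077


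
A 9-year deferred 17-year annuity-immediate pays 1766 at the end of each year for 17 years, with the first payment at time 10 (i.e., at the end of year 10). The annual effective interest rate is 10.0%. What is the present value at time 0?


PV at time 9 of the 17-year annuity-immediate:
a_n = 1766 * (1-(1+0.1)^(-17))/0.1 = 14166.0631
Discount back 9 years to time 0:
PV = 14166.0631 * (1+0.1)^(-9)
= 14166.0631 * 0.424098
= 6007.7936


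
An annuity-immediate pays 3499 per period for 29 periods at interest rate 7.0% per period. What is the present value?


PV = PMT * (1 - (1+i)^(-n)) / i
= 3499 * (1 - (1+0.07)^(-29)) / 0.07
= 3499 * (1 - 0.140563) / 0.07
= 3499 * 12.277674
= 42959.5816


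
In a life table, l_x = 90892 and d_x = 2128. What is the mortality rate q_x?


q_x = d_x / l_x
= 2128 / 90892
= 0.0234


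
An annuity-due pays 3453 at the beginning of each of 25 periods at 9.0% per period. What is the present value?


PV_due = PMT * (1-(1+i)^(-n))/i * (1+i)
PV_immediate = 33917.3674
PV_due = 33917.3674 * 1.09
= 36969.9304


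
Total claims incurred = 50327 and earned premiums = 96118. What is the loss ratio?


Loss ratio = claims / premiums
= 50327 / 96118
= 0.5236


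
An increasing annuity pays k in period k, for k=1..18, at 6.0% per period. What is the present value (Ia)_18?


(Ia)_n = sum_{k=1}^{n} k * v^k, v = 1/(1+i)
v = 0.943396
Sum computed term by term:
(Ia)_18 = 86.1845


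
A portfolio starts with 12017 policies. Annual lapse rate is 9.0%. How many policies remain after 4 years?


remaining = initial * (1 - lapse)^years
= 12017 * (1 - 0.09)^4
= 12017 * 0.68575
= 8240.6531


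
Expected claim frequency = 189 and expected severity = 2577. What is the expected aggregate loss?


E[S] = E[N] * E[X]
= 189 * 2577
= 487053


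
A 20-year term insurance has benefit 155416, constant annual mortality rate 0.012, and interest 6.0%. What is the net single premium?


NSP = benefit * sum_{k=0}^{n-1} k_p_x * q * v^(k+1)
With constant q=0.012, v=0.943396
Sum = 0.125847
NSP = 155416 * 0.125847
= 19558.6245


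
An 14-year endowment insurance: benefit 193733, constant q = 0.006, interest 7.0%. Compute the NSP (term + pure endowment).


Term component = 9842.4355
Pure endowment = 14_p_x * v^14 * benefit = 0.919199 * 0.387817 * 193733 = 69062.1505
NSP = 78904.586


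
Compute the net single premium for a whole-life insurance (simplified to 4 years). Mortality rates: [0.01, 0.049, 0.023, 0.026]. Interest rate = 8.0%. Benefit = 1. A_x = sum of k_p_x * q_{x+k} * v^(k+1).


v = 0.925926
Year 0: k_p_x=1.0, q=0.01, term=0.009259
Year 1: k_p_x=0.99, q=0.049, term=0.04159
Year 2: k_p_x=0.94149, q=0.023, term=0.01719
Year 3: k_p_x=0.919836, q=0.026, term=0.017579
A_x = 0.0856


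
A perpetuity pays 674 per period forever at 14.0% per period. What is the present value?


PV = PMT / i
= 674 / 0.14
= 4814.2857


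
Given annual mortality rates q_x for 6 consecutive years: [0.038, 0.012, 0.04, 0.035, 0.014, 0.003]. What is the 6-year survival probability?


p_k = 1 - q_k for each year
Survival = product of (1 - q_k)
= 0.962 * 0.988 * 0.96 * 0.965 * 0.986 * 0.997
= 0.8656


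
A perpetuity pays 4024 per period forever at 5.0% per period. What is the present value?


PV = PMT / i
= 4024 / 0.05
= 80480.0


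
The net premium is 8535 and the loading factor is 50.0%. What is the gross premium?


Gross = net * (1 + loading)
= 8535 * (1 + 0.5)
= 8535 * 1.5
= 12802.5


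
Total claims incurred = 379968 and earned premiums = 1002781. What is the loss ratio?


Loss ratio = claims / premiums
= 379968 / 1002781
= 0.3789


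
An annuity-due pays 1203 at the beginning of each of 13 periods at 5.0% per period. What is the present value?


PV_due = PMT * (1-(1+i)^(-n))/i * (1+i)
PV_immediate = 11300.4683
PV_due = 11300.4683 * 1.05
= 11865.4917


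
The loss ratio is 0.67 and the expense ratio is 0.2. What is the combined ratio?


Combined ratio = loss ratio + expense ratio
= 0.67 + 0.2
= 0.87


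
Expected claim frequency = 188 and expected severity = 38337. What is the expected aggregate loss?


E[S] = E[N] * E[X]
= 188 * 38337
= 7.2074e+06


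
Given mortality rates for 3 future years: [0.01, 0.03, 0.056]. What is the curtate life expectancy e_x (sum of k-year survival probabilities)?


e_x = sum_{k=1}^{n} k_p_x
k_p_x values:
  1_p_x = 0.99
  2_p_x = 0.9603
  3_p_x = 0.906523
e_x = 2.8568


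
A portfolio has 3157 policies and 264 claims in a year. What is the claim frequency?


frequency = claims / policies
= 264 / 3157
= 0.0836


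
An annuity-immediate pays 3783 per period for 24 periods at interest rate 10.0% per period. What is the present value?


PV = PMT * (1 - (1+i)^(-n)) / i
= 3783 * (1 - (1+0.1)^(-24)) / 0.1
= 3783 * (1 - 0.101526) / 0.1
= 3783 * 8.984744
= 33989.2866


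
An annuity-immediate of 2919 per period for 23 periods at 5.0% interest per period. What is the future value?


FV = PMT * ((1+i)^n - 1) / i
= 2919 * ((1.05)^23 - 1) / 0.05
= 2919 * (3.071524 - 1) / 0.05
= 120935.5569


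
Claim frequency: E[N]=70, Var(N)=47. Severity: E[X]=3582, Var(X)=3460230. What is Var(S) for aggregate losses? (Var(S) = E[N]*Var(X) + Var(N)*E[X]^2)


Var(S) = E[N]*Var(X) + Var(N)*E[X]^2
= 70*3460230 + 47*3582^2
= 242216100 + 603044028
= 8.4526e+08


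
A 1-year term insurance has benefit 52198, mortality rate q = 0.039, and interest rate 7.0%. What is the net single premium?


NSP = benefit * q * v
v = 1/(1+i) = 0.934579
NSP = 52198 * 0.039 * 0.934579
= 1902.5439


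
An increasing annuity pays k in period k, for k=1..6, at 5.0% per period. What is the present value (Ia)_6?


(Ia)_n = sum_{k=1}^{n} k * v^k, v = 1/(1+i)
v = 0.952381
Sum computed term by term:
(Ia)_6 = 17.0437


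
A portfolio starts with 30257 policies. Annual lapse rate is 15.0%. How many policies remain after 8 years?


remaining = initial * (1 - lapse)^years
= 30257 * (1 - 0.15)^8
= 30257 * 0.272491
= 8244.7458


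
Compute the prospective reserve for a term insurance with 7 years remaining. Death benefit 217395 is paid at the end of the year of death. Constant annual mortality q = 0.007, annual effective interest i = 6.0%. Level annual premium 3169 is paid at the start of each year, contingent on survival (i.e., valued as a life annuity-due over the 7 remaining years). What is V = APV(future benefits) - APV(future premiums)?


v = 1/(1+i) = 0.943396
APV(future benefits) per unit = sum_{k=0}^{6} k_p_x * q * v^(k+1) = 0.038328
APV(future benefits) = 217395 * 0.038328 = 8332.3282
Life annuity-due factor ä_{x:7} = sum_{k=0}^{6} k_p_x * v^k = 5.803963
APV(future premiums) = 3169 * 5.803963 = 18392.759
V = 8332.3282 - 18392.759
= -10060.4308


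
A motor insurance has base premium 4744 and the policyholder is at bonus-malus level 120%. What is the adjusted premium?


adjusted = base * BM_level / 100
= 4744 * 120 / 100
= 4744 * 1.2
= 5692.8


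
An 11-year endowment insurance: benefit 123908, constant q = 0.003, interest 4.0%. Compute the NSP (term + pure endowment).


Term component = 3211.8386
Pure endowment = 11_p_x * v^11 * benefit = 0.967491 * 0.649581 * 123908 = 77871.6463
NSP = 81083.4849


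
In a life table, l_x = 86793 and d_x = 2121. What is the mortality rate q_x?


q_x = d_x / l_x
= 2121 / 86793
= 0.0244


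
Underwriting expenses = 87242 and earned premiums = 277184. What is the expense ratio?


Expense ratio = expenses / premiums
= 87242 / 277184
= 0.3147


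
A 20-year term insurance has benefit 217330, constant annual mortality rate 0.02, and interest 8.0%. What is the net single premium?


NSP = benefit * sum_{k=0}^{n-1} k_p_x * q * v^(k+1)
With constant q=0.02, v=0.925926
Sum = 0.171353
NSP = 217330 * 0.171353
= 37240.1869


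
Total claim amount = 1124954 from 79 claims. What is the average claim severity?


severity = total / number
= 1124954 / 79
= 14239.9241


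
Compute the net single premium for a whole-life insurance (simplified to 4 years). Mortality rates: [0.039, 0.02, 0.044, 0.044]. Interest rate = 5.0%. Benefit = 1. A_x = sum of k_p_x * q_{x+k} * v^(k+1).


v = 0.952381
Year 0: k_p_x=1.0, q=0.039, term=0.037143
Year 1: k_p_x=0.961, q=0.02, term=0.017433
Year 2: k_p_x=0.94178, q=0.044, term=0.035796
Year 3: k_p_x=0.900342, q=0.044, term=0.032591
A_x = 0.123


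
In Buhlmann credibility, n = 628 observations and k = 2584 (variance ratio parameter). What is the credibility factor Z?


Z = n / (n + k)
= 628 / (628 + 2584)
= 628 / 3212
= 0.1955


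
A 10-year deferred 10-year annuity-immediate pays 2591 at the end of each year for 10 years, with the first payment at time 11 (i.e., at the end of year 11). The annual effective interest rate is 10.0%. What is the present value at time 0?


PV at time 10 of the 10-year annuity-immediate:
a_n = 2591 * (1-(1+0.1)^(-10))/0.1 = 15920.5734
Discount back 10 years to time 0:
PV = 15920.5734 * (1+0.1)^(-10)
= 15920.5734 * 0.385543
= 6138.0702


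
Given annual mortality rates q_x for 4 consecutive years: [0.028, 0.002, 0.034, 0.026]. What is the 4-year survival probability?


p_k = 1 - q_k for each year
Survival = product of (1 - q_k)
= 0.972 * 0.998 * 0.966 * 0.974
= 0.9127


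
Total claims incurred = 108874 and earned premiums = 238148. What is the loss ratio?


Loss ratio = claims / premiums
= 108874 / 238148
= 0.4572


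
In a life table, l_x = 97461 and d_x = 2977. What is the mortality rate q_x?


q_x = d_x / l_x
= 2977 / 97461
= 0.0305


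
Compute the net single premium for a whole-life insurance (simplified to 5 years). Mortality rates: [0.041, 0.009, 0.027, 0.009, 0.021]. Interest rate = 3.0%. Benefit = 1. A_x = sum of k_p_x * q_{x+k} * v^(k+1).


v = 0.970874
Year 0: k_p_x=1.0, q=0.041, term=0.039806
Year 1: k_p_x=0.959, q=0.009, term=0.008136
Year 2: k_p_x=0.950369, q=0.027, term=0.023483
Year 3: k_p_x=0.924709, q=0.009, term=0.007394
Year 4: k_p_x=0.916387, q=0.021, term=0.0166
A_x = 0.0954


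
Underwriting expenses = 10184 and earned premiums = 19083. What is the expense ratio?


Expense ratio = expenses / premiums
= 10184 / 19083
= 0.5337


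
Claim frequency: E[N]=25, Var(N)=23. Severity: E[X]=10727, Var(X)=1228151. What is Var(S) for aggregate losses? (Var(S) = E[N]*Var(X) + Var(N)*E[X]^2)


Var(S) = E[N]*Var(X) + Var(N)*E[X]^2
= 25*1228151 + 23*10727^2
= 30703775 + 2646576167
= 2.6773e+09


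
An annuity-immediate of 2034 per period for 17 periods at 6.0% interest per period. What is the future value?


FV = PMT * ((1+i)^n - 1) / i
= 2034 * ((1.06)^17 - 1) / 0.06
= 2034 * (2.692773 - 1) / 0.06
= 57384.9974


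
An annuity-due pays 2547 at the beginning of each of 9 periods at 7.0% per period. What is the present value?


PV_due = PMT * (1-(1+i)^(-n))/i * (1+i)
PV_immediate = 16594.2965
PV_due = 16594.2965 * 1.07
= 17755.8973


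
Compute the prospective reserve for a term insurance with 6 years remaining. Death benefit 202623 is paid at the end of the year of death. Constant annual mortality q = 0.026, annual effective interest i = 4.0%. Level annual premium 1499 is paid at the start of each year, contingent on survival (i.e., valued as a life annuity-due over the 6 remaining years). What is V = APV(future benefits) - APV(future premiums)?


v = 1/(1+i) = 0.961538
APV(future benefits) per unit = sum_{k=0}^{5} k_p_x * q * v^(k+1) = 0.128122
APV(future benefits) = 202623 * 0.128122 = 25960.4985
Life annuity-due factor ä_{x:6} = sum_{k=0}^{5} k_p_x * v^k = 5.124887
APV(future premiums) = 1499 * 5.124887 = 7682.2053
V = 25960.4985 - 7682.2053
= 18278.2932


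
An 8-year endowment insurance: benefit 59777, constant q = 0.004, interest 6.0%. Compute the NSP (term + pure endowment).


Term component = 1465.9786
Pure endowment = 8_p_x * v^8 * benefit = 0.968444 * 0.627412 * 59777 = 36321.3432
NSP = 37787.3217


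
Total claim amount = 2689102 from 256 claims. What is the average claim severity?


severity = total / number
= 2689102 / 256
= 10504.3047


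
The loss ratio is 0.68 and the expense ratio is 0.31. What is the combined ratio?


Combined ratio = loss ratio + expense ratio
= 0.68 + 0.31
= 0.99


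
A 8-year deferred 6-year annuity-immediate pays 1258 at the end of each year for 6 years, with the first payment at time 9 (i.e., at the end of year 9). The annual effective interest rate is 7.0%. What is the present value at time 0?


PV at time 8 of the 6-year annuity-immediate:
a_n = 1258 * (1-(1+0.07)^(-6))/0.07 = 5996.3069
Discount back 8 years to time 0:
PV = 5996.3069 * (1+0.07)^(-8)
= 5996.3069 * 0.582009
= 3489.9052


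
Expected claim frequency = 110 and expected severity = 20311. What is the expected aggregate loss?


E[S] = E[N] * E[X]
= 110 * 20311
= 2.2342e+06


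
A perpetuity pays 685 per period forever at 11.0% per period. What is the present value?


PV = PMT / i
= 685 / 0.11
= 6227.2727


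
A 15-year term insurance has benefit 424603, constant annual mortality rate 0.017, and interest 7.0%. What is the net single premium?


NSP = benefit * sum_{k=0}^{n-1} k_p_x * q * v^(k+1)
With constant q=0.017, v=0.934579
Sum = 0.140641
NSP = 424603 * 0.140641
= 59716.4818


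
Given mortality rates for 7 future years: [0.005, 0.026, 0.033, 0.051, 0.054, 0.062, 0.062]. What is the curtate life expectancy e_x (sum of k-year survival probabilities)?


e_x = sum_{k=1}^{n} k_p_x
k_p_x values:
  1_p_x = 0.995
  2_p_x = 0.96913
  3_p_x = 0.937149
  4_p_x = 0.889354
  5_p_x = 0.841329
  6_p_x = 0.789167
  7_p_x = 0.740238
e_x = 6.1614


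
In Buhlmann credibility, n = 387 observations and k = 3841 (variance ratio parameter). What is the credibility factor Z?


Z = n / (n + k)
= 387 / (387 + 3841)
= 387 / 4228
= 0.0915


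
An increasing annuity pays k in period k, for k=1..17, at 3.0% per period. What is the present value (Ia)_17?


(Ia)_n = sum_{k=1}^{n} k * v^k, v = 1/(1+i)
v = 0.970874
Sum computed term by term:
(Ia)_17 = 109.1941


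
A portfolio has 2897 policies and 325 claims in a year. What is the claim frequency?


frequency = claims / policies
= 325 / 2897
= 0.1122


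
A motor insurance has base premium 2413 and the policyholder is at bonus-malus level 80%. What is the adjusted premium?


adjusted = base * BM_level / 100
= 2413 * 80 / 100
= 2413 * 0.8
= 1930.4


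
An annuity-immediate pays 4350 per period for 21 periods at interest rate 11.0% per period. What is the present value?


PV = PMT * (1 - (1+i)^(-n)) / i
= 4350 * (1 - (1+0.11)^(-21)) / 0.11
= 4350 * (1 - 0.111742) / 0.11
= 4350 * 8.07507
= 35126.5561


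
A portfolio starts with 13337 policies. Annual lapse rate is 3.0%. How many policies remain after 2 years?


remaining = initial * (1 - lapse)^years
= 13337 * (1 - 0.03)^2
= 13337 * 0.9409
= 12548.7833


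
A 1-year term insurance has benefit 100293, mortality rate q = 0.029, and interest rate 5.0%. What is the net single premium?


NSP = benefit * q * v
v = 1/(1+i) = 0.952381
NSP = 100293 * 0.029 * 0.952381
= 2769.9971


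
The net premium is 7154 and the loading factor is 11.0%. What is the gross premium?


Gross = net * (1 + loading)
= 7154 * (1 + 0.11)
= 7154 * 1.11
= 7940.94


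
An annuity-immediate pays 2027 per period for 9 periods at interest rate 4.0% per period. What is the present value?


PV = PMT * (1 - (1+i)^(-n)) / i
= 2027 * (1 - (1+0.04)^(-9)) / 0.04
= 2027 * (1 - 0.702587) / 0.04
= 2027 * 7.435332
= 15071.4172


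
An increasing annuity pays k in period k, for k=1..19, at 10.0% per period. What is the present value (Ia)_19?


(Ia)_n = sum_{k=1}^{n} k * v^k, v = 1/(1+i)
v = 0.909091
Sum computed term by term:
(Ia)_19 = 60.9476


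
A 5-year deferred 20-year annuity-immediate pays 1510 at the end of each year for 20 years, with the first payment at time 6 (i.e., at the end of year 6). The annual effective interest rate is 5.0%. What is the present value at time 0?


PV at time 5 of the 20-year annuity-immediate:
a_n = 1510 * (1-(1+0.05)^(-20))/0.05 = 18817.9376
Discount back 5 years to time 0:
PV = 18817.9376 * (1+0.05)^(-5)
= 18817.9376 * 0.783526
= 14744.3465


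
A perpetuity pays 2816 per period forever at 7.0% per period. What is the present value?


PV = PMT / i
= 2816 / 0.07
= 40228.5714


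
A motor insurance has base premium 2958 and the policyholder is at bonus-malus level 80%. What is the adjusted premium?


adjusted = base * BM_level / 100
= 2958 * 80 / 100
= 2958 * 0.8
= 2366.4


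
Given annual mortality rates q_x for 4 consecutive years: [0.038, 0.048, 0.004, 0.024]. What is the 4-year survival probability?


p_k = 1 - q_k for each year
Survival = product of (1 - q_k)
= 0.962 * 0.952 * 0.996 * 0.976
= 0.8903


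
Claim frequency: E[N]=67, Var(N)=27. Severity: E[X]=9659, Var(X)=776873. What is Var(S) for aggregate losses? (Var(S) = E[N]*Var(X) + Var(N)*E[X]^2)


Var(S) = E[N]*Var(X) + Var(N)*E[X]^2
= 67*776873 + 27*9659^2
= 52050491 + 2518999587
= 2.5711e+09


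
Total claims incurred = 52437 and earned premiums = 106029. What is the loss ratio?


Loss ratio = claims / premiums
= 52437 / 106029
= 0.4946


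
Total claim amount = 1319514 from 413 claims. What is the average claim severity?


severity = total / number
= 1319514 / 413
= 3194.9492


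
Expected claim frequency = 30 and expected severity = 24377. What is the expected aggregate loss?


E[S] = E[N] * E[X]
= 30 * 24377
= 731310


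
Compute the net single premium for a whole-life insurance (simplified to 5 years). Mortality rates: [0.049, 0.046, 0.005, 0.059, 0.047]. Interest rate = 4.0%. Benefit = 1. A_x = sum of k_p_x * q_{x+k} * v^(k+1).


v = 0.961538
Year 0: k_p_x=1.0, q=0.049, term=0.047115
Year 1: k_p_x=0.951, q=0.046, term=0.040446
Year 2: k_p_x=0.907254, q=0.005, term=0.004033
Year 3: k_p_x=0.902718, q=0.059, term=0.045527
Year 4: k_p_x=0.849457, q=0.047, term=0.032815
A_x = 0.1699


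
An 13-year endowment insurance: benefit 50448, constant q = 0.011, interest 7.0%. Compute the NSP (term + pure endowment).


Term component = 4388.8141
Pure endowment = 13_p_x * v^13 * benefit = 0.866068 * 0.414964 * 50448 = 18130.3686
NSP = 22519.1828


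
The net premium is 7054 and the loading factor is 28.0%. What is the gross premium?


Gross = net * (1 + loading)
= 7054 * (1 + 0.28)
= 7054 * 1.28
= 9029.12


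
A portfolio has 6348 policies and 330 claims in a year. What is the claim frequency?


frequency = claims / policies
= 330 / 6348
= 0.052


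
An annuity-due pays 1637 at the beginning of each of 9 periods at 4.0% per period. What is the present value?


PV_due = PMT * (1-(1+i)^(-n))/i * (1+i)
PV_immediate = 12171.6378
PV_due = 12171.6378 * 1.04
= 12658.5034


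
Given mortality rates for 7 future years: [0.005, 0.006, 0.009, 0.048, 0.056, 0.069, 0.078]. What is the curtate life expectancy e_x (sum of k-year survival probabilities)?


e_x = sum_{k=1}^{n} k_p_x
k_p_x values:
  1_p_x = 0.995
  2_p_x = 0.98903
  3_p_x = 0.980129
  4_p_x = 0.933083
  5_p_x = 0.88083
  6_p_x = 0.820053
  7_p_x = 0.756089
e_x = 6.3542


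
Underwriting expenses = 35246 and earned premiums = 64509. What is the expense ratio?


Expense ratio = expenses / premiums
= 35246 / 64509
= 0.5464


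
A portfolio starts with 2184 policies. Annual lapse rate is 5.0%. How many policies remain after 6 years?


remaining = initial * (1 - lapse)^years
= 2184 * (1 - 0.05)^6
= 2184 * 0.735092
= 1605.4407


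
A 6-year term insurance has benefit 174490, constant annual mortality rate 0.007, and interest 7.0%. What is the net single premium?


NSP = benefit * sum_{k=0}^{n-1} k_p_x * q * v^(k+1)
With constant q=0.007, v=0.934579
Sum = 0.032833
NSP = 174490 * 0.032833
= 5728.9657


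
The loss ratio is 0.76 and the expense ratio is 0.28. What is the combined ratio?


Combined ratio = loss ratio + expense ratio
= 0.76 + 0.28
= 1.04


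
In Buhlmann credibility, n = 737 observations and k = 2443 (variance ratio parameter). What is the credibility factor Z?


Z = n / (n + k)
= 737 / (737 + 2443)
= 737 / 3180
= 0.2318


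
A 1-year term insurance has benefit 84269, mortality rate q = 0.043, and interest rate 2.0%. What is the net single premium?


NSP = benefit * q * v
v = 1/(1+i) = 0.980392
NSP = 84269 * 0.043 * 0.980392
= 3552.5167


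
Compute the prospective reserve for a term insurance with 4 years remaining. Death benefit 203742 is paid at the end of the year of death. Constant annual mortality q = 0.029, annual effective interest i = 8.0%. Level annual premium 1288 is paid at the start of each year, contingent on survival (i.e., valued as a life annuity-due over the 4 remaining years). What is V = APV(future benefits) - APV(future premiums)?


v = 1/(1+i) = 0.925926
APV(future benefits) per unit = sum_{k=0}^{3} k_p_x * q * v^(k+1) = 0.092214
APV(future benefits) = 203742 * 0.092214 = 18787.7774
Life annuity-due factor ä_{x:4} = sum_{k=0}^{3} k_p_x * v^k = 3.434161
APV(future premiums) = 1288 * 3.434161 = 4423.1988
V = 18787.7774 - 4423.1988
= 14364.5786


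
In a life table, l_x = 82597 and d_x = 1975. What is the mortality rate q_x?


q_x = d_x / l_x
= 1975 / 82597
= 0.0239


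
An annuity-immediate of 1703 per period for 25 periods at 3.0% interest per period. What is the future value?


FV = PMT * ((1+i)^n - 1) / i
= 1703 * ((1.03)^25 - 1) / 0.03
= 1703 * (2.093778 - 1) / 0.03
= 62090.1271


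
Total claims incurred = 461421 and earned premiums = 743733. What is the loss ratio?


Loss ratio = claims / premiums
= 461421 / 743733
= 0.6204


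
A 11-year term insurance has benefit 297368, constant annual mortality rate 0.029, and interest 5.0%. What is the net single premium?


NSP = benefit * sum_{k=0}^{n-1} k_p_x * q * v^(k+1)
With constant q=0.029, v=0.952381
Sum = 0.211814
NSP = 297368 * 0.211814
= 62986.7369


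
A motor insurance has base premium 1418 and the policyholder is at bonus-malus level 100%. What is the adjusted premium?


adjusted = base * BM_level / 100
= 1418 * 100 / 100
= 1418 * 1.0
= 1418.0


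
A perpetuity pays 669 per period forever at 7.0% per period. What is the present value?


PV = PMT / i
= 669 / 0.07
= 9557.1429


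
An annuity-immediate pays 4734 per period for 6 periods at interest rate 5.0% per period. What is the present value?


PV = PMT * (1 - (1+i)^(-n)) / i
= 4734 * (1 - (1+0.05)^(-6)) / 0.05
= 4734 * (1 - 0.746215) / 0.05
= 4734 * 5.075692
= 24028.3262


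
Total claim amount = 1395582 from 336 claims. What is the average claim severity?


severity = total / number
= 1395582 / 336
= 4153.5179


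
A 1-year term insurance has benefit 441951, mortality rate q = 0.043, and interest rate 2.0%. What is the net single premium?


NSP = benefit * q * v
v = 1/(1+i) = 0.980392
NSP = 441951 * 0.043 * 0.980392
= 18631.2676


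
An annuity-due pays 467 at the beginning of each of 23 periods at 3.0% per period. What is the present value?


PV_due = PMT * (1-(1+i)^(-n))/i * (1+i)
PV_immediate = 7679.1651
PV_due = 7679.1651 * 1.03
= 7909.5401


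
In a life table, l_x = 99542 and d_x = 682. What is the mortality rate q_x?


q_x = d_x / l_x
= 682 / 99542
= 0.0069


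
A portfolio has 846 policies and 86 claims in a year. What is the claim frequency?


frequency = claims / policies
= 86 / 846
= 0.1017


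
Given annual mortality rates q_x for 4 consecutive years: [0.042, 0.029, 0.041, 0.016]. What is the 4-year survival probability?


p_k = 1 - q_k for each year
Survival = product of (1 - q_k)
= 0.958 * 0.971 * 0.959 * 0.984
= 0.8778


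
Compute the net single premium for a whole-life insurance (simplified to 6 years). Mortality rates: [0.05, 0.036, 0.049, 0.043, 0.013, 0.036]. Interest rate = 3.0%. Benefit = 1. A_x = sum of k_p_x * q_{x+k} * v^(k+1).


v = 0.970874
Year 0: k_p_x=1.0, q=0.05, term=0.048544
Year 1: k_p_x=0.95, q=0.036, term=0.032237
Year 2: k_p_x=0.9158, q=0.049, term=0.041066
Year 3: k_p_x=0.870926, q=0.043, term=0.033274
Year 4: k_p_x=0.833476, q=0.013, term=0.009347
Year 5: k_p_x=0.822641, q=0.036, term=0.024802
A_x = 0.1893


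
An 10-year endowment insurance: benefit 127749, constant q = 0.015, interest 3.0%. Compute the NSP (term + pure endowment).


Term component = 15341.7951
Pure endowment = 10_p_x * v^10 * benefit = 0.85973 * 0.744094 * 127749 = 81723.6146
NSP = 97065.4097


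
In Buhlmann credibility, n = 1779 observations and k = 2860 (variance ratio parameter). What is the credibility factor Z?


Z = n / (n + k)
= 1779 / (1779 + 2860)
= 1779 / 4639
= 0.3835


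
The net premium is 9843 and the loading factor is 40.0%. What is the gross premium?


Gross = net * (1 + loading)
= 9843 * (1 + 0.4)
= 9843 * 1.4
= 13780.2


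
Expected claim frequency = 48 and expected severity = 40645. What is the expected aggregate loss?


E[S] = E[N] * E[X]
= 48 * 40645
= 1.9510e+06


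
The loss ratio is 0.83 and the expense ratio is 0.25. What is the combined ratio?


Combined ratio = loss ratio + expense ratio
= 0.83 + 0.25
= 1.08


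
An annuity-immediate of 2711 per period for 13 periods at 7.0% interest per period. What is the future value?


FV = PMT * ((1+i)^n - 1) / i
= 2711 * ((1.07)^13 - 1) / 0.07
= 2711 * (2.409845 - 1) / 0.07
= 54601.2828


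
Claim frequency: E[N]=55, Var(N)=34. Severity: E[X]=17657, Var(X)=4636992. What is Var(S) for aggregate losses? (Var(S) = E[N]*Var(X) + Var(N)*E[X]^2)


Var(S) = E[N]*Var(X) + Var(N)*E[X]^2
= 55*4636992 + 34*17657^2
= 255034560 + 10600168066
= 1.0855e+10


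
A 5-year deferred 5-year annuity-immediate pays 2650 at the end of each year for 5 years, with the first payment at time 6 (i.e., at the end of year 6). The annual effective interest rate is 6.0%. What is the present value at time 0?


PV at time 5 of the 5-year annuity-immediate:
a_n = 2650 * (1-(1+0.06)^(-5))/0.06 = 11162.764
Discount back 5 years to time 0:
PV = 11162.764 * (1+0.06)^(-5)
= 11162.764 * 0.747258
= 8341.4667


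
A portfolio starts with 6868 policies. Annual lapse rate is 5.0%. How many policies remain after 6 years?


remaining = initial * (1 - lapse)^years
= 6868 * (1 - 0.05)^6
= 6868 * 0.735092
= 5048.6111


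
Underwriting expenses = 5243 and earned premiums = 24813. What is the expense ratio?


Expense ratio = expenses / premiums
= 5243 / 24813
= 0.2113


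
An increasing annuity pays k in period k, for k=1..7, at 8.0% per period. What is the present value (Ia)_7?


(Ia)_n = sum_{k=1}^{n} k * v^k, v = 1/(1+i)
v = 0.925926
Sum computed term by term:
(Ia)_7 = 19.2306


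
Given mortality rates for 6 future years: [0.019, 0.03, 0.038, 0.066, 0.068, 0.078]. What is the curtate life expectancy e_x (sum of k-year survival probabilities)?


e_x = sum_{k=1}^{n} k_p_x
k_p_x values:
  1_p_x = 0.981
  2_p_x = 0.95157
  3_p_x = 0.91541
  4_p_x = 0.854993
  5_p_x = 0.796854
  6_p_x = 0.734699
e_x = 5.2345


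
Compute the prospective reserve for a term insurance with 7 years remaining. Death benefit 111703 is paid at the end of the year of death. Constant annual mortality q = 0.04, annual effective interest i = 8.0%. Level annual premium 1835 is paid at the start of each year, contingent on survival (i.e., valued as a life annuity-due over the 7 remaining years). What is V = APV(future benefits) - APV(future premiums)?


v = 1/(1+i) = 0.925926
APV(future benefits) per unit = sum_{k=0}^{6} k_p_x * q * v^(k+1) = 0.187179
APV(future benefits) = 111703 * 0.187179 = 20908.4787
Life annuity-due factor ä_{x:7} = sum_{k=0}^{6} k_p_x * v^k = 5.053839
APV(future premiums) = 1835 * 5.053839 = 9273.7937
V = 20908.4787 - 9273.7937
= 11634.685


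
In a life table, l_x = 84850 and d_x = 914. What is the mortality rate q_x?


q_x = d_x / l_x
= 914 / 84850
= 0.0108


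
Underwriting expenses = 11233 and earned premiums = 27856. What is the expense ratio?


Expense ratio = expenses / premiums
= 11233 / 27856
= 0.4033


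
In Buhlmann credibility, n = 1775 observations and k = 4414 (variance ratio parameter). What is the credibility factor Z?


Z = n / (n + k)
= 1775 / (1775 + 4414)
= 1775 / 6189
= 0.2868


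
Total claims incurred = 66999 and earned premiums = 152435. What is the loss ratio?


Loss ratio = claims / premiums
= 66999 / 152435
= 0.4395


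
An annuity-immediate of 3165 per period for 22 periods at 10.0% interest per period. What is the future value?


FV = PMT * ((1+i)^n - 1) / i
= 3165 * ((1.1)^22 - 1) / 0.1
= 3165 * (8.140275 - 1) / 0.1
= 225989.7018


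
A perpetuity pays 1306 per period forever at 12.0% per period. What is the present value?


PV = PMT / i
= 1306 / 0.12
= 10883.3333


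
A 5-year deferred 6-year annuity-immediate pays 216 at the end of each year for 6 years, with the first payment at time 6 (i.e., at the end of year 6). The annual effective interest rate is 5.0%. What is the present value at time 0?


PV at time 5 of the 6-year annuity-immediate:
a_n = 216 * (1-(1+0.05)^(-6))/0.05 = 1096.3495
Discount back 5 years to time 0:
PV = 1096.3495 * (1+0.05)^(-5)
= 1096.3495 * 0.783526
= 859.0185


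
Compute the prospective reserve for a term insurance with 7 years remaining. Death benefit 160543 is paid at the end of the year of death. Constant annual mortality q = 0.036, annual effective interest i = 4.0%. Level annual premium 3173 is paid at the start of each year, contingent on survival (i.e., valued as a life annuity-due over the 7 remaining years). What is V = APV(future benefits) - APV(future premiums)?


v = 1/(1+i) = 0.961538
APV(future benefits) per unit = sum_{k=0}^{6} k_p_x * q * v^(k+1) = 0.195204
APV(future benefits) = 160543 * 0.195204 = 31338.5913
Life annuity-due factor ä_{x:7} = sum_{k=0}^{6} k_p_x * v^k = 5.639219
APV(future premiums) = 3173 * 5.639219 = 17893.2408
V = 31338.5913 - 17893.2408
= 13445.3505


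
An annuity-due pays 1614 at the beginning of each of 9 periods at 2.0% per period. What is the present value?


PV_due = PMT * (1-(1+i)^(-n))/i * (1+i)
PV_immediate = 13173.85
PV_due = 13173.85 * 1.02
= 13437.327


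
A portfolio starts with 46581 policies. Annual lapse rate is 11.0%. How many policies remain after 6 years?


remaining = initial * (1 - lapse)^years
= 46581 * (1 - 0.11)^6
= 46581 * 0.496981
= 23149.8855


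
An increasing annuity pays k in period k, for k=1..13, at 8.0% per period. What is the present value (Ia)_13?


(Ia)_n = sum_{k=1}^{n} k * v^k, v = 1/(1+i)
v = 0.925926
Sum computed term by term:
(Ia)_13 = 46.9501


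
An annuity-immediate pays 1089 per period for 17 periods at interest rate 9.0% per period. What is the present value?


PV = PMT * (1 - (1+i)^(-n)) / i
= 1089 * (1 - (1+0.09)^(-17)) / 0.09
= 1089 * (1 - 0.231073) / 0.09
= 1089 * 8.543631
= 9304.0146
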